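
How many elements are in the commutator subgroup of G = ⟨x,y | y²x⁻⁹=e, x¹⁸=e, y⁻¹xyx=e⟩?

G' = [G, G] is generated by all commutators. The generator-pair commutators are: [x, y] = x².
The subgroup they normally generate is {e, x², x⁴, x⁶, x⁸, x¹⁰, x¹², x¹⁴, x¹⁶}, of order 9.
Check: |G/G'| = 36/9 = 4 is the order of the abelianisation.

Answer: 9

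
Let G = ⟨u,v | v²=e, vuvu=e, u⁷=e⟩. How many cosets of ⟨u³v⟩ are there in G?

First find ord(u³v) by computing successive powers:
  (u³v)¹ = u³v, (u³v)² = e.
So |⟨u³v⟩| = ord(u³v) = 2. With |G| = 14, by Lagrange [G : ⟨u³v⟩] = 14/2 = 7.

Answer: 7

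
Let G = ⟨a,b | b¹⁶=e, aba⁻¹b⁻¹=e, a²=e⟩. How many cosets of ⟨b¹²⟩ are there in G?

First find ord(b¹²) by computing successive powers:
  (b¹²)¹ = b¹², (b¹²)² = b⁸, (b¹²)³ = b⁴, (b¹²)⁴ = e.
So |⟨b¹²⟩| = ord(b¹²) = 4. With |G| = 32, by Lagrange [G : ⟨b¹²⟩] = 32/4 = 8.

Answer: 8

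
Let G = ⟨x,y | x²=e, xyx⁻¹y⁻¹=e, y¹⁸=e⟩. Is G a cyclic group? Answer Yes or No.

|G| = 36, but the maximum element order in G is 18 < 36. No single element generates all of G, so G is not cyclic.

Answer: No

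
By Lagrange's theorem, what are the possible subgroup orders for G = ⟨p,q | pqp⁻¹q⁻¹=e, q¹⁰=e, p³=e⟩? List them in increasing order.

|G| = 30 = 2 · 3 · 5. By Lagrange's theorem the order of any subgroup divides 30; the divisors of 30 are 1, 2, 3, 5, 6, 10, 15, 30.

Answer: 1, 2, 3, 5, 6, 10, 15, 30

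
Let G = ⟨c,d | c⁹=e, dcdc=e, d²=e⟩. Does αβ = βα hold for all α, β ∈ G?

c·d = cd but d·c = c⁸d, so c·d ≠ d·c and G is not abelian.

Answer: No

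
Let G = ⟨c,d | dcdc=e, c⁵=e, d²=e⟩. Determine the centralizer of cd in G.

⟨cd⟩ ⊆ C_G(cd) since powers of cd commute with cd; so |C_G(cd)| ≥ |⟨cd⟩| = 2.
By orbit–stabilizer, |C_G(cd)| = |G| / |conj. class of cd| = 10 / 5 = 2.
The 2 elements commuting with cd are {e, cd}.

Answer: {e, cd}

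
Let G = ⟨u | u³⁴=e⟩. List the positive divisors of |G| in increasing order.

|G| = 34 = 2 · 17. By Lagrange's theorem the order of any subgroup divides 34; the divisors of 34 are 1, 2, 17, 34.

Answer: 1, 2, 17, 34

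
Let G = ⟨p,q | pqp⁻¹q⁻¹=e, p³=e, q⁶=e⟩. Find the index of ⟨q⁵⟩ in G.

First find ord(q⁵) by computing successive powers:
  (q⁵)¹ = q⁵, (q⁵)² = q⁴, (q⁵)³ = q³, (q⁵)⁴ = q², (q⁵)⁵ = q, (q⁵)⁶ = e.
So |⟨q⁵⟩| = ord(q⁵) = 6. With |G| = 18, by Lagrange [G : ⟨q⁵⟩] = 18/6 = 3.

Answer: 3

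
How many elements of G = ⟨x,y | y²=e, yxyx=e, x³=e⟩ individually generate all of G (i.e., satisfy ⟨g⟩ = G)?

⟨g⟩ = G would require ord(g) = |G| = 6, but the maximum element order in G is 3 < 6. So G is not cyclic and no single element generates it: the count is 0.

Answer: 0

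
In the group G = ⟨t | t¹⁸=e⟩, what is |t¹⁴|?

Compute successive powers until reaching e:
  (t¹⁴)¹ = t¹⁴, (t¹⁴)² = t¹⁰, (t¹⁴)³ = t⁶, (t¹⁴)⁴ = t², (t¹⁴)⁵ = t¹⁶, (t¹⁴)⁶ = t¹², (t¹⁴)⁷ = t⁸, (t¹⁴)⁸ = t⁴, (t¹⁴)⁹ = e.
The smallest positive k with (t¹⁴)ᵏ = e is 9.

Answer: 9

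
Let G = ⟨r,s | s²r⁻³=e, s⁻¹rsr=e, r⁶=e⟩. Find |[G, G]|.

G' = [G, G] is generated by all commutators. The generator-pair commutators are: [r, s] = r².
The subgroup they normally generate is {e, r², r⁴}, of order 3.
Check: |G/G'| = 12/3 = 4 is the order of the abelianisation.

Answer: 3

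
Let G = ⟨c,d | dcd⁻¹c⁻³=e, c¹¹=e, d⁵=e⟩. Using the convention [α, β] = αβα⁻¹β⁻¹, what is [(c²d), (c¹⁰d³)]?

[(c²d), (c¹⁰d³)] = (c²d)·(c¹⁰d³)·(c²d)⁻¹·(c¹⁰d³)⁻¹.
  (c²d) · (c¹⁰d³) = c¹⁰d⁴
  (c¹⁰d⁴) · (c³d⁴) = d³
  (d³) · (c⁹d²) = c

Answer: c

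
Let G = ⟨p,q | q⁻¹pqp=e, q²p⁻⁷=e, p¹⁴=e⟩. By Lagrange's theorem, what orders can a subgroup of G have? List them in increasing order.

|G| = 28 = 2² · 7. By Lagrange's theorem the order of any subgroup divides 28; the divisors of 28 are 1, 2, 4, 7, 14, 28.

Answer: 1, 2, 4, 7, 14, 28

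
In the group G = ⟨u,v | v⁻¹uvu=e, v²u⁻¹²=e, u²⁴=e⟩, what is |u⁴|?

Compute successive powers until reaching e:
  (u⁴)¹ = u⁴, (u⁴)² = u⁸, (u⁴)³ = u¹², (u⁴)⁴ = u¹⁶, (u⁴)⁵ = u²⁰, (u⁴)⁶ = e.
The smallest positive k with (u⁴)ᵏ = e is 6.

Answer: 6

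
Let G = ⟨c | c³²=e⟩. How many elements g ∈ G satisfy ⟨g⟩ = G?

G is cyclic of order 32. An element generates G iff its order is 32, and a cyclic group of order 32 has exactly φ(32) = 16 such elements.

Answer: 16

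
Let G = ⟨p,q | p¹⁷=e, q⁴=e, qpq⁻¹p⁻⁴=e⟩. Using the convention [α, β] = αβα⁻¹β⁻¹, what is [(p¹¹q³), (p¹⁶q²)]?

[(p¹¹q³), (p¹⁶q²)] = (p¹¹q³)·(p¹⁶q²)·(p¹¹q³)⁻¹·(p¹⁶q²)⁻¹.
  (p¹¹q³) · (p¹⁶q²) = p¹⁵q
  (p¹⁵q) · (p⁷q) = p⁹q²
  (p⁹q²) · (p¹⁶q²) = p¹⁰

Answer: p¹⁰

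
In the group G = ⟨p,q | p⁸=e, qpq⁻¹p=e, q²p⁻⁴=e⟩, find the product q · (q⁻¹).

Compute q · (q⁻¹) by multiplying left to right and reducing via the relations at each step:
  q · q⁻¹ = e

Answer: e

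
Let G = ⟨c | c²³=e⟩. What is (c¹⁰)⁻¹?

The order of (c¹⁰) is 23 (smallest k with (c¹⁰)ᵏ = e), so (c¹⁰)⁻¹ = (c¹⁰)²² = c¹³.
Check: (c¹⁰) · (c¹³) → (c¹⁰) · c¹³ = e, giving e as required.

Answer: c¹³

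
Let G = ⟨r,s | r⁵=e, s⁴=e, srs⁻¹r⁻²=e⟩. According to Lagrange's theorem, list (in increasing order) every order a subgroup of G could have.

|G| = 20 = 2² · 5. By Lagrange's theorem the order of any subgroup divides 20; the divisors of 20 are 1, 2, 4, 5, 10, 20.

Answer: 1, 2, 4, 5, 10, 20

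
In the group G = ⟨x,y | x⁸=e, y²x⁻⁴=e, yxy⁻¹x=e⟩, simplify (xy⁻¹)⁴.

Compute successive powers of (xy⁻¹), reducing at each step:
  (xy⁻¹)²: (xy⁻¹) · x = y⁻¹;   (y⁻¹) · y⁻¹ = x⁴
  (xy⁻¹)³: (x⁴) · x = x⁵;   (x⁵) · y⁻¹ = xy
  (xy⁻¹)⁴: (xy) · x = y;   y · y⁻¹ = e

Answer: e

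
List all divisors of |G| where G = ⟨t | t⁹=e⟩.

|G| = 9 = 3². By Lagrange's theorem the order of any subgroup divides 9; the divisors of 9 are 1, 3, 9.

Answer: 1, 3, 9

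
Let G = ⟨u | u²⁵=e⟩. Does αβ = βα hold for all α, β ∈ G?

G has a single generator, so G is cyclic and hence abelian.

Answer: Yes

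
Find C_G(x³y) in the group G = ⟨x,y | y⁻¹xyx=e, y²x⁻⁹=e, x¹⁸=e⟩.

⟨x³y⟩ ⊆ C_G(x³y) since powers of x³y commute with x³y; so |C_G(x³y)| ≥ |⟨x³y⟩| = 4.
By orbit–stabilizer, |C_G(x³y)| = |G| / |conj. class of x³y| = 36 / 9 = 4.
The 4 elements commuting with x³y are {e, x⁹, x³y, x³y⁻¹}.

Answer: {e, x⁹, x³y, x³y⁻¹}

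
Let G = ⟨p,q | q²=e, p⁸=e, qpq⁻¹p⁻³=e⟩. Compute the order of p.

Compute successive powers until reaching e:
  p¹ = p, p² = p², p³ = p³, p⁴ = p⁴, p⁵ = p⁵, p⁶ = p⁶, p⁷ = p⁷, p⁸ = e.
The smallest positive k with pᵏ = e is 8.

Answer: 8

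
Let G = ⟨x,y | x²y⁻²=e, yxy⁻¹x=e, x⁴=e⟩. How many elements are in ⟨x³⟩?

|⟨x³⟩| equals the order of x³. Compute successive powers until reaching e:
  (x³)¹ = x³, (x³)² = x², (x³)³ = x, (x³)⁴ = e.
The smallest positive k with (x³)ᵏ = e is 4, so |⟨x³⟩| = 4.

Answer: 4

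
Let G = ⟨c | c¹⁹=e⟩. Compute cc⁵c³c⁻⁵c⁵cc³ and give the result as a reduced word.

Multiply left to right, reducing at each step:
  c · c⁵ = c⁶
  (c⁶) · c³ = c⁹
  (c⁹) · c⁻⁵ = c⁴
  (c⁴) · c⁵ = c⁹
  (c⁹) · c = c¹⁰
  (c¹⁰) · c³ = c¹³

Answer: c¹³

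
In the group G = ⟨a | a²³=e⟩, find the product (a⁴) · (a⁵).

Compute (a⁴) · (a⁵) by multiplying left to right and reducing via the relations at each step:
  (a⁴) · a⁵ = a⁹

Answer: a⁹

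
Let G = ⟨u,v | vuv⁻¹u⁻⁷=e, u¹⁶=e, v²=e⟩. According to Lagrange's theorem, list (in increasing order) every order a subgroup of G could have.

|G| = 32 = 2⁵. By Lagrange's theorem the order of any subgroup divides 32; the divisors of 32 are 1, 2, 4, 8, 16, 32.

Answer: 1, 2, 4, 8, 16, 32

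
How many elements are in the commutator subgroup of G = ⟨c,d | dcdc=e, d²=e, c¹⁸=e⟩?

G' = [G, G] is generated by all commutators. The generator-pair commutators are: [c, d] = c².
The subgroup they normally generate is {e, c², c⁴, c⁶, c⁸, c¹⁰, c¹², c¹⁴, c¹⁶}, of order 9.
Check: |G/G'| = 36/9 = 4 is the order of the abelianisation.

Answer: 9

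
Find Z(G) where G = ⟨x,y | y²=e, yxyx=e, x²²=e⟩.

An element z ∈ Z(G) iff z commutes with every generator.
For example x¹¹ is central: (x¹¹)·x = x¹² = x·(x¹¹); (x¹¹)·y = x¹¹y = y·(x¹¹).
Whereas x ∉ Z(G) since x·y = xy ≠ x²¹y = y·x.
Checking each of the 44 elements this way gives Z(G) = {e, x¹¹}, of order 2.

Answer: {e, x¹¹}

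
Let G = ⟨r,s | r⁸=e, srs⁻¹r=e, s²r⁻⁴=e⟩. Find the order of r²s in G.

Compute successive powers until reaching e:
  (r²s)¹ = r²s, (r²s)² = r⁴, (r²s)³ = r²s⁻¹, (r²s)⁴ = e.
The smallest positive k with (r²s)ᵏ = e is 4.

Answer: 4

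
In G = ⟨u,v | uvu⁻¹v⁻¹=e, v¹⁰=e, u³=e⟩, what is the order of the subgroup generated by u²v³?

|⟨u²v³⟩| equals the order of u²v³. Compute successive powers until reaching e:
  (u²v³)¹ = u²v³, (u²v³)² = uv⁶, (u²v³)³ = v⁹, (u²v³)⁴ = u²v², (u²v³)⁵ = uv⁵, (u²v³)⁶ = v⁸, (u²v³)⁷ = u²v, (u²v³)⁸ = uv⁴, (u²v³)⁹ = v⁷, (u²v³)¹⁰ = u², (u²v³)¹¹ = uv³, (u²v³)¹² = v⁶, (u²v³)¹³ = u²v⁹, (u²v³)¹⁴ = uv², (u²v³)¹⁵ = v⁵, (u²v³)¹⁶ = u²v⁸, (u²v³)¹⁷ = uv, (u²v³)¹⁸ = v⁴, (u²v³)¹⁹ = u²v⁷, (u²v³)²⁰ = u, (u²v³)²¹ = v³, (u²v³)²² = u²v⁶, (u²v³)²³ = uv⁹, (u²v³)²⁴ = v², (u²v³)²⁵ = u²v⁵, (u²v³)²⁶ = uv⁸, (u²v³)²⁷ = v, (u²v³)²⁸ = u²v⁴, (u²v³)²⁹ = uv⁷, (u²v³)³⁰ = e.
The smallest positive k with (u²v³)ᵏ = e is 30, so |⟨u²v³⟩| = 30.

Answer: 30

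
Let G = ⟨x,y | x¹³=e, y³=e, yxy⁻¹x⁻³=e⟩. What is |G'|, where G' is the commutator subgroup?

G' = [G, G] is generated by all commutators. The generator-pair commutators are: [x, y] = x¹¹.
The subgroup they normally generate is {e, x, x², x³, x⁴, x⁵, x⁶, x⁷, x⁸, x⁹, x¹⁰, x¹¹, x¹²}, of order 13.
Check: |G/G'| = 39/13 = 3 is the order of the abelianisation.

Answer: 13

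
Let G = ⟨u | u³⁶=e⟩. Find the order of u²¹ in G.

Compute successive powers until reaching e:
  (u²¹)¹ = u²¹, (u²¹)² = u⁶, (u²¹)³ = u²⁷, (u²¹)⁴ = u¹², (u²¹)⁵ = u³³, (u²¹)⁶ = u¹⁸, (u²¹)⁷ = u³, (u²¹)⁸ = u²⁴, (u²¹)⁹ = u⁹, (u²¹)¹⁰ = u³⁰, (u²¹)¹¹ = u¹⁵, (u²¹)¹² = e.
The smallest positive k with (u²¹)ᵏ = e is 12.

Answer: 12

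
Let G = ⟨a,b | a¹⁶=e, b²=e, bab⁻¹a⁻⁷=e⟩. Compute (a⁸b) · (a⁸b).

Compute (a⁸b) · (a⁸b) by multiplying left to right and reducing via the relations at each step:
  (a⁸b) · a⁸ = b
  b · b = e

Answer: e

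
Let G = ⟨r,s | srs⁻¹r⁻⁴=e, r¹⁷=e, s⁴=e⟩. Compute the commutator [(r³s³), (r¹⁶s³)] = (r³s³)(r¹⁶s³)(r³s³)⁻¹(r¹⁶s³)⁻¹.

[(r³s³), (r¹⁶s³)] = (r³s³)·(r¹⁶s³)·(r³s³)⁻¹·(r¹⁶s³)⁻¹.
  (r³s³) · (r¹⁶s³) = r⁷s²
  (r⁷s²) · (r⁵s) = r²s³
  (r²s³) · (r⁴s) = r³

Answer: r³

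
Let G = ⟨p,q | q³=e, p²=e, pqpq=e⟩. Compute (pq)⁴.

Compute successive powers of (pq), reducing at each step:
  (pq)²: (pq) · p = q²;   (q²) · q = e
  (pq)³: e · p = p;   p · q = pq
  (pq)⁴: (pq) · p = q²;   (q²) · q = e

Answer: e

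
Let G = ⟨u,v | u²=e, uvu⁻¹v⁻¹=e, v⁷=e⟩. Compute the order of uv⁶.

Compute successive powers until reaching e:
  (uv⁶)¹ = uv⁶, (uv⁶)² = v⁵, (uv⁶)³ = uv⁴, (uv⁶)⁴ = v³, (uv⁶)⁵ = uv², (uv⁶)⁶ = v, (uv⁶)⁷ = u, (uv⁶)⁸ = v⁶, (uv⁶)⁹ = uv⁵, (uv⁶)¹⁰ = v⁴, (uv⁶)¹¹ = uv³, (uv⁶)¹² = v², (uv⁶)¹³ = uv, (uv⁶)¹⁴ = e.
The smallest positive k with (uv⁶)ᵏ = e is 14.

Answer: 14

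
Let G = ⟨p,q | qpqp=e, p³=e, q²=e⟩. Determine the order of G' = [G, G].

G' = [G, G] is generated by all commutators. The generator-pair commutators are: [p, q] = p².
The subgroup they normally generate is {e, p, p²}, of order 3.
Check: |G/G'| = 6/3 = 2 is the order of the abelianisation.

Answer: 3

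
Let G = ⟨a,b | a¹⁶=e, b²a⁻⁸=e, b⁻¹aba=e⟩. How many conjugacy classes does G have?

The conjugacy classes (representative and size) are:
  [e] (size 1), [a] (size 2), [a¹⁴] (size 2), [a³] (size 2), [a¹²] (size 2), [a⁵] (size 2), [a¹⁰] (size 2), [a⁷] (size 2), [a⁸] (size 1), [a⁶b] (size 8), [a³b⁻¹] (size 8).
Class equation: 1 + 2 + 2 + 2 + 2 + 2 + 2 + 2 + 1 + 8 + 8 = 32 = |G|. So G has 11 conjugacy classes.

Answer: 11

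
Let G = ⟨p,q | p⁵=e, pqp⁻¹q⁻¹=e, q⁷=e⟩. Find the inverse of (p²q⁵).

The order of (p²q⁵) is 35 (smallest k with (p²q⁵)ᵏ = e), so (p²q⁵)⁻¹ = (p²q⁵)³⁴ = p³q².
Check: (p²q⁵) · (p³q²) → (p²q⁵) · p³ = q⁵;   (q⁵) · q² = e, giving e as required.

Answer: p³q²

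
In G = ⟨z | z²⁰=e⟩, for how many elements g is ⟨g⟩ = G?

G is cyclic of order 20. An element generates G iff its order is 20, and a cyclic group of order 20 has exactly φ(20) = 8 such elements.

Answer: 8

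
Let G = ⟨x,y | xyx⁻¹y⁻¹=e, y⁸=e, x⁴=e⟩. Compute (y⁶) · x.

Compute (y⁶) · x by multiplying left to right and reducing via the relations at each step:
  (y⁶) · x = xy⁶

Answer: xy⁶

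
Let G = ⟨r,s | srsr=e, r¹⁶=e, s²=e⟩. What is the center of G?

An element z ∈ Z(G) iff z commutes with every generator.
For example r⁸ is central: (r⁸)·r = r⁹ = r·(r⁸); (r⁸)·s = r⁸s = s·(r⁸).
Whereas r ∉ Z(G) since r·s = rs ≠ r¹⁵s = s·r.
Checking each of the 32 elements this way gives Z(G) = {e, r⁸}, of order 2.

Answer: {e, r⁸}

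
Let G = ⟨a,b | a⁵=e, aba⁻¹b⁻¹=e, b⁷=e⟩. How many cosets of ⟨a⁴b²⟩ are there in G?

First find ord(a⁴b²) by computing successive powers:
  (a⁴b²)¹ = a⁴b², (a⁴b²)² = a³b⁴, (a⁴b²)³ = a²b⁶, (a⁴b²)⁴ = ab, (a⁴b²)⁵ = b³, (a⁴b²)⁶ = a⁴b⁵, (a⁴b²)⁷ = a³, (a⁴b²)⁸ = a²b², (a⁴b²)⁹ = ab⁴, (a⁴b²)¹⁰ = b⁶, (a⁴b²)¹¹ = a⁴b, (a⁴b²)¹² = a³b³, (a⁴b²)¹³ = a²b⁵, (a⁴b²)¹⁴ = a, (a⁴b²)¹⁵ = b², (a⁴b²)¹⁶ = a⁴b⁴, (a⁴b²)¹⁷ = a³b⁶, (a⁴b²)¹⁸ = a²b, (a⁴b²)¹⁹ = ab³, (a⁴b²)²⁰ = b⁵, (a⁴b²)²¹ = a⁴, (a⁴b²)²² = a³b², (a⁴b²)²³ = a²b⁴, (a⁴b²)²⁴ = ab⁶, (a⁴b²)²⁵ = b, (a⁴b²)²⁶ = a⁴b³, (a⁴b²)²⁷ = a³b⁵, (a⁴b²)²⁸ = a², (a⁴b²)²⁹ = ab², (a⁴b²)³⁰ = b⁴, (a⁴b²)³¹ = a⁴b⁶, (a⁴b²)³² = a³b, (a⁴b²)³³ = a²b³, (a⁴b²)³⁴ = ab⁵, (a⁴b²)³⁵ = e.
So |⟨a⁴b²⟩| = ord(a⁴b²) = 35. With |G| = 35, by Lagrange [G : ⟨a⁴b²⟩] = 35/35 = 1.

Answer: 1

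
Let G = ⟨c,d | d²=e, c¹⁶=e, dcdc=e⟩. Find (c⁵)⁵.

Compute successive powers of (c⁵), reducing at each step:
  (c⁵)²: (c⁵) · c⁵ = c¹⁰
  (c⁵)³: (c¹⁰) · c⁵ = c¹⁵
  (c⁵)⁴: (c¹⁵) · c⁵ = c⁴
  (c⁵)⁵: (c⁴) · c⁵ = c⁹

Answer: c⁹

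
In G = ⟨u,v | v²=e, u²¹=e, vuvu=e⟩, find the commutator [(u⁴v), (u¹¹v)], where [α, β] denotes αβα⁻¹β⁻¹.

[(u⁴v), (u¹¹v)] = (u⁴v)·(u¹¹v)·(u⁴v)⁻¹·(u¹¹v)⁻¹.
  (u⁴v) · (u¹¹v) = u¹⁴
  (u¹⁴) · (u⁴v) = u¹⁸v
  (u¹⁸v) · (u¹¹v) = u⁷

Answer: u⁷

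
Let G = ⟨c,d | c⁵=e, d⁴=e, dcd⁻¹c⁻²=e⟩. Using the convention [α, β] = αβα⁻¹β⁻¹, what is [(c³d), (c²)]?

[(c³d), (c²)] = (c³d)·(c²)·(c³d)⁻¹·(c²)⁻¹.
  (c³d) · (c²) = c²d
  (c²d) · (cd³) = c⁴
  (c⁴) · (c³) = c²

Answer: c²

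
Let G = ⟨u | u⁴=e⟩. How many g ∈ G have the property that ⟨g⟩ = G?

G is cyclic of order 4. An element generates G iff its order is 4, and a cyclic group of order 4 has exactly φ(4) = 2 such elements.

Answer: 2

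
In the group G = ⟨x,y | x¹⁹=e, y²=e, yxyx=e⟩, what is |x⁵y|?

Compute successive powers until reaching e:
  (x⁵y)¹ = x⁵y, (x⁵y)² = e.
The smallest positive k with (x⁵y)ᵏ = e is 2.

Answer: 2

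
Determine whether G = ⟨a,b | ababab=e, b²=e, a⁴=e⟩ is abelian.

a·b = ab but b·a = ba, so a·b ≠ b·a and G is not abelian.

Answer: No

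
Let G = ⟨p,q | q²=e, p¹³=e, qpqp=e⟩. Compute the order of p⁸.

Compute successive powers until reaching e:
  (p⁸)¹ = p⁸, (p⁸)² = p³, (p⁸)³ = p¹¹, (p⁸)⁴ = p⁶, (p⁸)⁵ = p, (p⁸)⁶ = p⁹, (p⁸)⁷ = p⁴, (p⁸)⁸ = p¹², (p⁸)⁹ = p⁷, (p⁸)¹⁰ = p², (p⁸)¹¹ = p¹⁰, (p⁸)¹² = p⁵, (p⁸)¹³ = e.
The smallest positive k with (p⁸)ᵏ = e is 13.

Answer: 13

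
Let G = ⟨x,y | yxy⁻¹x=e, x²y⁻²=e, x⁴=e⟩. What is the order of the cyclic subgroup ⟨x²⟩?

|⟨x²⟩| equals the order of x². Compute successive powers until reaching e:
  (x²)¹ = x², (x²)² = e.
The smallest positive k with (x²)ᵏ = e is 2, so |⟨x²⟩| = 2.

Answer: 2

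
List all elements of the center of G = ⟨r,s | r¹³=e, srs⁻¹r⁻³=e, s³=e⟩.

An element z ∈ Z(G) iff z commutes with every generator.
For example e is central: e·r = r = r·e; e·s = s = s·e.
Whereas r ∉ Z(G) since r·s = rs ≠ r³s = s·r.
Checking each of the 39 elements this way gives Z(G) = {e}, of order 1.

Answer: {e}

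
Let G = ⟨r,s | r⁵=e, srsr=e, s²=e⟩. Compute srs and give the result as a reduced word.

Multiply left to right, reducing at each step:
  s · r = r⁴s
  (r⁴s) · s = r⁴

Answer: r⁴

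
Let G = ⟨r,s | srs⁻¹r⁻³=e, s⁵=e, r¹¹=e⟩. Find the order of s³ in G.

Compute successive powers until reaching e:
  (s³)¹ = s³, (s³)² = s, (s³)³ = s⁴, (s³)⁴ = s², (s³)⁵ = e.
The smallest positive k with (s³)ᵏ = e is 5.

Answer: 5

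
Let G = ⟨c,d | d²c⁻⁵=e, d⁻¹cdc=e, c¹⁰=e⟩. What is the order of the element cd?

Compute successive powers until reaching e:
  (cd)¹ = cd, (cd)² = c⁵, (cd)³ = cd⁻¹, (cd)⁴ = e.
The smallest positive k with (cd)ᵏ = e is 4.

Answer: 4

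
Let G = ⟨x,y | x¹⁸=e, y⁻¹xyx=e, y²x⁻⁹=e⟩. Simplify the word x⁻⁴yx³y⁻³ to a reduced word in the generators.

Multiply left to right, reducing at each step:
  (x¹⁴) · y = x⁵y⁻¹
  (x⁵y⁻¹) · x³ = x²y⁻¹
  (x²y⁻¹) · y⁻³ = x²

Answer: x²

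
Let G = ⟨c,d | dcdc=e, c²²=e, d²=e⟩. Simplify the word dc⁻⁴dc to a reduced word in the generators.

Multiply left to right, reducing at each step:
  d · c⁻⁴ = c⁴d
  (c⁴d) · d = c⁴
  (c⁴) · c = c⁵

Answer: c⁵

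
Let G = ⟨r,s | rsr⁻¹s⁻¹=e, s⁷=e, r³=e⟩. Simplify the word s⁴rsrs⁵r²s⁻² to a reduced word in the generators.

Multiply left to right, reducing at each step:
  (s⁴) · r = rs⁴
  (rs⁴) · s = rs⁵
  (rs⁵) · r = r²s⁵
  (r²s⁵) · s⁵ = r²s³
  (r²s³) · r² = rs³
  (rs³) · s⁻² = rs

Answer: rs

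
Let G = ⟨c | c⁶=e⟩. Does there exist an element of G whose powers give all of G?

|G| = 6. The element c has order 6 (its powers give 6 distinct elements), so ⟨c⟩ = G and G is cyclic.

Answer: Yes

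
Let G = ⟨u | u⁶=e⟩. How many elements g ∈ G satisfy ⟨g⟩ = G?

G is cyclic of order 6. An element generates G iff its order is 6, and a cyclic group of order 6 has exactly φ(6) = 2 such elements.

Answer: 2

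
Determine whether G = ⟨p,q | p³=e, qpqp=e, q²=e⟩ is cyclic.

Every cyclic group is abelian. But p·q = pq while q·p = p²q, so p·q ≠ q·p and G is not abelian. Hence G is not cyclic.

Answer: No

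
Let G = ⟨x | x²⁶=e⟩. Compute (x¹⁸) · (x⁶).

Compute (x¹⁸) · (x⁶) by multiplying left to right and reducing via the relations at each step:
  (x¹⁸) · x⁶ = x²⁴

Answer: x²⁴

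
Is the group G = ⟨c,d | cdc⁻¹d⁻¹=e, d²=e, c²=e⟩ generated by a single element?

|G| = 4, but the maximum element order in G is 2 < 4. No single element generates all of G, so G is not cyclic.

Answer: No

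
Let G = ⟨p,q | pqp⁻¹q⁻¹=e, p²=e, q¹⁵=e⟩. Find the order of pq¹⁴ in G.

Compute successive powers until reaching e:
  (pq¹⁴)¹ = pq¹⁴, (pq¹⁴)² = q¹³, (pq¹⁴)³ = pq¹², (pq¹⁴)⁴ = q¹¹, (pq¹⁴)⁵ = pq¹⁰, (pq¹⁴)⁶ = q⁹, (pq¹⁴)⁷ = pq⁸, (pq¹⁴)⁸ = q⁷, (pq¹⁴)⁹ = pq⁶, (pq¹⁴)¹⁰ = q⁵, (pq¹⁴)¹¹ = pq⁴, (pq¹⁴)¹² = q³, (pq¹⁴)¹³ = pq², (pq¹⁴)¹⁴ = q, (pq¹⁴)¹⁵ = p, (pq¹⁴)¹⁶ = q¹⁴, (pq¹⁴)¹⁷ = pq¹³, (pq¹⁴)¹⁸ = q¹², (pq¹⁴)¹⁹ = pq¹¹, (pq¹⁴)²⁰ = q¹⁰, (pq¹⁴)²¹ = pq⁹, (pq¹⁴)²² = q⁸, (pq¹⁴)²³ = pq⁷, (pq¹⁴)²⁴ = q⁶, (pq¹⁴)²⁵ = pq⁵, (pq¹⁴)²⁶ = q⁴, (pq¹⁴)²⁷ = pq³, (pq¹⁴)²⁸ = q², (pq¹⁴)²⁹ = pq, (pq¹⁴)³⁰ = e.
The smallest positive k with (pq¹⁴)ᵏ = e is 30.

Answer: 30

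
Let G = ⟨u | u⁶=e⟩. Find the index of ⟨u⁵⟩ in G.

First find ord(u⁵) by computing successive powers:
  (u⁵)¹ = u⁵, (u⁵)² = u⁴, (u⁵)³ = u³, (u⁵)⁴ = u², (u⁵)⁵ = u, (u⁵)⁶ = e.
So |⟨u⁵⟩| = ord(u⁵) = 6. With |G| = 6, by Lagrange [G : ⟨u⁵⟩] = 6/6 = 1.

Answer: 1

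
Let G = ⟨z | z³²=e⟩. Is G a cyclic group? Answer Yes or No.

|G| = 32. The element z has order 32 (its powers give 32 distinct elements), so ⟨z⟩ = G and G is cyclic.

Answer: Yes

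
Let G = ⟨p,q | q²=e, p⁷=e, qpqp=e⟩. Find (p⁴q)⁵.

Compute successive powers of (p⁴q), reducing at each step:
  (p⁴q)²: (p⁴q) · p⁴ = q;   q · q = e
  (p⁴q)³: e · p⁴ = p⁴;   (p⁴) · q = p⁴q
  (p⁴q)⁴: (p⁴q) · p⁴ = q;   q · q = e
  (p⁴q)⁵: e · p⁴ = p⁴;   (p⁴) · q = p⁴q

Answer: p⁴q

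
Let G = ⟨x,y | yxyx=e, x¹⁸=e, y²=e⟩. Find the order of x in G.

Compute successive powers until reaching e:
  x¹ = x, x² = x², x³ = x³, x⁴ = x⁴, x⁵ = x⁵, x⁶ = x⁶, x⁷ = x⁷, x⁸ = x⁸, x⁹ = x⁹, x¹⁰ = x¹⁰, x¹¹ = x¹¹, x¹² = x¹², x¹³ = x¹³, x¹⁴ = x¹⁴, x¹⁵ = x¹⁵, x¹⁶ = x¹⁶, x¹⁷ = x¹⁷, x¹⁸ = e.
The smallest positive k with xᵏ = e is 18.

Answer: 18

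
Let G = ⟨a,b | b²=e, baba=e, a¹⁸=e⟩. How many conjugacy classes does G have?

The conjugacy classes (representative and size) are:
  [e] (size 1), [a] (size 2), [a²] (size 2), [a³] (size 2), [a¹⁴] (size 2), [a⁵] (size 2), [a¹²] (size 2), [a⁷] (size 2), [a¹⁰] (size 2), [a⁹] (size 1), [a¹⁰b] (size 9), [ab] (size 9).
Class equation: 1 + 2 + 2 + 2 + 2 + 2 + 2 + 2 + 2 + 1 + 9 + 9 = 36 = |G|. So G has 12 conjugacy classes.

Answer: 12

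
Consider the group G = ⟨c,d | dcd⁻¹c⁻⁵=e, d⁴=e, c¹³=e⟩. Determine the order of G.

Enumerate words in the generators, reducing via the relations: the distinct elements are
  {c, d, e, cd, c², c³, c⁴, c⁵, c⁶, c⁷, c⁸, c⁹, d², d³, cd², cd³, c²d, c³d, c¹², c¹¹, c¹⁰, c⁴d, c⁵d, c⁶d, c⁷d, c⁸d, c⁹d, c²d², c²d³, c³d², c³d³, c¹²d, c¹¹d, c¹⁰d, c⁴d², c⁴d³, c⁵d², c⁵d³, c⁶d², c⁶d³, c⁷d², c⁷d³, c⁸d², c⁸d³, c⁹d², c⁹d³, c¹²d², c¹²d³, c¹¹d², c¹¹d³, c¹⁰d², c¹⁰d³}.
No further products give new elements, so |G| = 52.

Answer: 52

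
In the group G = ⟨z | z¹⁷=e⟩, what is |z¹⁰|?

Compute successive powers until reaching e:
  (z¹⁰)¹ = z¹⁰, (z¹⁰)² = z³, (z¹⁰)³ = z¹³, (z¹⁰)⁴ = z⁶, (z¹⁰)⁵ = z¹⁶, (z¹⁰)⁶ = z⁹, (z¹⁰)⁷ = z², (z¹⁰)⁸ = z¹², (z¹⁰)⁹ = z⁵, (z¹⁰)¹⁰ = z¹⁵, (z¹⁰)¹¹ = z⁸, (z¹⁰)¹² = z, (z¹⁰)¹³ = z¹¹, (z¹⁰)¹⁴ = z⁴, (z¹⁰)¹⁵ = z¹⁴, (z¹⁰)¹⁶ = z⁷, (z¹⁰)¹⁷ = e.
The smallest positive k with (z¹⁰)ᵏ = e is 17.

Answer: 17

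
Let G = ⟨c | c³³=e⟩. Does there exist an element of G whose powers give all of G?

|G| = 33. The element c has order 33 (its powers give 33 distinct elements), so ⟨c⟩ = G and G is cyclic.

Answer: Yes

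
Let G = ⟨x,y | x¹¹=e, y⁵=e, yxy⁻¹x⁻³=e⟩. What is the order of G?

Enumerate words in the generators, reducing via the relations: the distinct elements are
  {e, x, y, xy, x², x³, x⁴, x⁵, x⁶, x⁷, x⁸, x⁹, y², y³, y⁴, xy², xy³, xy⁴, x²y, x³y, x¹⁰, x⁴y, x⁵y, x⁶y, x⁷y, x⁸y, x⁹y, x²y², x²y³, x²y⁴, x³y², x³y³, x³y⁴, x¹⁰y, x⁴y², x⁴y³, x⁴y⁴, x⁵y², x⁵y³, x⁵y⁴, x⁶y², x⁶y³, x⁶y⁴, x⁷y², x⁷y³, x⁷y⁴, x⁸y², x⁸y³, x⁸y⁴, x⁹y², x⁹y³, x⁹y⁴, x¹⁰y², x¹⁰y³, x¹⁰y⁴}.
No further products give new elements, so |G| = 55.

Answer: 55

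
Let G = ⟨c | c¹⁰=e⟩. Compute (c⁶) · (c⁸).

Compute (c⁶) · (c⁸) by multiplying left to right and reducing via the relations at each step:
  (c⁶) · c⁸ = c⁴

Answer: c⁴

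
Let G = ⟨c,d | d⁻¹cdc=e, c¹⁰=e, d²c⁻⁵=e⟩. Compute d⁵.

Compute successive powers of d, reducing at each step:
  d²: d · d = c⁵
  d³: (c⁵) · d = d⁻¹
  d⁴: (d⁻¹) · d = e
  d⁵: e · d = d

Answer: d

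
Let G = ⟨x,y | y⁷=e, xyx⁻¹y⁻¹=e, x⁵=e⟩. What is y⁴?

Compute successive powers of y, reducing at each step:
  y²: y · y = y²
  y³: (y²) · y = y³
  y⁴: (y³) · y = y⁴

Answer: y⁴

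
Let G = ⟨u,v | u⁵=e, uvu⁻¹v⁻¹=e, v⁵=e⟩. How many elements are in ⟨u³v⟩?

|⟨u³v⟩| equals the order of u³v. Compute successive powers until reaching e:
  (u³v)¹ = u³v, (u³v)² = uv², (u³v)³ = u⁴v³, (u³v)⁴ = u²v⁴, (u³v)⁵ = e.
The smallest positive k with (u³v)ᵏ = e is 5, so |⟨u³v⟩| = 5.

Answer: 5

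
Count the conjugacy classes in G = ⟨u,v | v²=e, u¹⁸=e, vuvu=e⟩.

The conjugacy classes (representative and size) are:
  [e] (size 1), [u] (size 2), [u²] (size 2), [u³] (size 2), [u¹⁴] (size 2), [u⁵] (size 2), [u¹²] (size 2), [u⁷] (size 2), [u¹⁰] (size 2), [u⁹] (size 1), [u¹⁰v] (size 9), [uv] (size 9).
Class equation: 1 + 2 + 2 + 2 + 2 + 2 + 2 + 2 + 2 + 1 + 9 + 9 = 36 = |G|. So G has 12 conjugacy classes.

Answer: 12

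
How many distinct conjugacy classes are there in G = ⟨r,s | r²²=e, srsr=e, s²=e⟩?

The conjugacy classes (representative and size) are:
  [e] (size 1), [r] (size 2), [r²] (size 2), [r¹⁹] (size 2), [r⁴] (size 2), [r⁵] (size 2), [r⁶] (size 2), [r⁷] (size 2), [r⁸] (size 2), [r¹³] (size 2), [r¹⁰] (size 2), [r¹¹] (size 1), [r⁶s] (size 11), [rs] (size 11).
Class equation: 1 + 2 + 2 + 2 + 2 + 2 + 2 + 2 + 2 + 2 + 2 + 1 + 11 + 11 = 44 = |G|. So G has 14 conjugacy classes.

Answer: 14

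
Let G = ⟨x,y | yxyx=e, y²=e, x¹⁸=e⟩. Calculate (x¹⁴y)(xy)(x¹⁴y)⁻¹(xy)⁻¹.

[(x¹⁴y), (xy)] = (x¹⁴y)·(xy)·(x¹⁴y)⁻¹·(xy)⁻¹.
  (x¹⁴y) · (xy) = x¹³
  (x¹³) · (x¹⁴y) = x⁹y
  (x⁹y) · (xy) = x⁸

Answer: x⁸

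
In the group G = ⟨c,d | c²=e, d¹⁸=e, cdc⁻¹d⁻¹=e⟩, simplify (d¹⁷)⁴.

Compute successive powers of (d¹⁷), reducing at each step:
  (d¹⁷)²: (d¹⁷) · d¹⁷ = d¹⁶
  (d¹⁷)³: (d¹⁶) · d¹⁷ = d¹⁵
  (d¹⁷)⁴: (d¹⁵) · d¹⁷ = d¹⁴

Answer: d¹⁴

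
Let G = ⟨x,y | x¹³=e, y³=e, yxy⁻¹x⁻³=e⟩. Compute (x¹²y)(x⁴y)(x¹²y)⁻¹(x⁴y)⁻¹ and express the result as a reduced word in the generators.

[(x¹²y), (x⁴y)] = (x¹²y)·(x⁴y)·(x¹²y)⁻¹·(x⁴y)⁻¹.
  (x¹²y) · (x⁴y) = x¹¹y²
  (x¹¹y²) · (x⁹y²) = xy
  (xy) · (x³y²) = x¹⁰

Answer: x¹⁰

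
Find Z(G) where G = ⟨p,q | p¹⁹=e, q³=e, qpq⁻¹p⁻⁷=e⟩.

An element z ∈ Z(G) iff z commutes with every generator.
For example e is central: e·p = p = p·e; e·q = q = q·e.
Whereas p ∉ Z(G) since p·q = pq ≠ p⁷q = q·p.
Checking each of the 57 elements this way gives Z(G) = {e}, of order 1.

Answer: {e}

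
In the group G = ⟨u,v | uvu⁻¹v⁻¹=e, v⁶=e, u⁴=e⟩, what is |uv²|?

Compute successive powers until reaching e:
  (uv²)¹ = uv², (uv²)² = u²v⁴, (uv²)³ = u³, (uv²)⁴ = v², (uv²)⁵ = uv⁴, (uv²)⁶ = u², (uv²)⁷ = u³v², (uv²)⁸ = v⁴, (uv²)⁹ = u, (uv²)¹⁰ = u²v², (uv²)¹¹ = u³v⁴, (uv²)¹² = e.
The smallest positive k with (uv²)ᵏ = e is 12.

Answer: 12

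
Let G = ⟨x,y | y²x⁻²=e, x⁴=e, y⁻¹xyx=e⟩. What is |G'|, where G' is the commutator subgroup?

G' = [G, G] is generated by all commutators. The generator-pair commutators are: [x, y] = x².
The subgroup they normally generate is {e, x²}, of order 2.
Check: |G/G'| = 8/2 = 4 is the order of the abelianisation.

Answer: 2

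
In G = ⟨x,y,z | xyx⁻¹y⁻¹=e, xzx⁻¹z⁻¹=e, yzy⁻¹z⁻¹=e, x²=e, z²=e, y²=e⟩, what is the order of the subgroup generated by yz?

|⟨yz⟩| equals the order of yz. Compute successive powers until reaching e:
  (yz)¹ = yz, (yz)² = e.
The smallest positive k with (yz)ᵏ = e is 2, so |⟨yz⟩| = 2.

Answer: 2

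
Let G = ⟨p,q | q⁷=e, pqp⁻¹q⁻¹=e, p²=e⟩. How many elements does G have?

Enumerate words in the generators, reducing via the relations: the distinct elements are
  {e, p, q, pq, q², q³, q⁴, q⁵, q⁶, pq², pq³, pq⁴, pq⁵, pq⁶}.
No further products give new elements, so |G| = 14.

Answer: 14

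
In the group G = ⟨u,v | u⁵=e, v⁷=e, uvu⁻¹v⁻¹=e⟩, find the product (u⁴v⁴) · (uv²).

Compute (u⁴v⁴) · (uv²) by multiplying left to right and reducing via the relations at each step:
  (u⁴v⁴) · u = v⁴
  (v⁴) · v² = v⁶

Answer: v⁶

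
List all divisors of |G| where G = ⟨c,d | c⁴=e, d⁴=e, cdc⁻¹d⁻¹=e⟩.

|G| = 16 = 2⁴. By Lagrange's theorem the order of any subgroup divides 16; the divisors of 16 are 1, 2, 4, 8, 16.

Answer: 1, 2, 4, 8, 16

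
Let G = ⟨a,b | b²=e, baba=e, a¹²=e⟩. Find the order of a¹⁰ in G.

Compute successive powers until reaching e:
  (a¹⁰)¹ = a¹⁰, (a¹⁰)² = a⁸, (a¹⁰)³ = a⁶, (a¹⁰)⁴ = a⁴, (a¹⁰)⁵ = a², (a¹⁰)⁶ = e.
The smallest positive k with (a¹⁰)ᵏ = e is 6.

Answer: 6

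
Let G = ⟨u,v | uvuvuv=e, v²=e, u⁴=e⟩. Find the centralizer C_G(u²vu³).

⟨u²vu³⟩ ⊆ C_G(u²vu³) since powers of u²vu³ commute with u²vu³; so |C_G(u²vu³)| ≥ |⟨u²vu³⟩| = 3.
By orbit–stabilizer, |C_G(u²vu³)| = |G| / |conj. class of u²vu³| = 24 / 8 = 3.
The 3 elements commuting with u²vu³ are {e, u²vu³, uvu²}.

Answer: {e, u²vu³, uvu²}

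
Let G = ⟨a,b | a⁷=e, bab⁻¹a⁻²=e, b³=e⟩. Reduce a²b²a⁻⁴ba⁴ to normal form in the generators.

Multiply left to right, reducing at each step:
  (a²) · b² = a²b²
  (a²b²) · a⁻⁴ = b²
  (b²) · b = e
  e · a⁴ = a⁴

Answer: a⁴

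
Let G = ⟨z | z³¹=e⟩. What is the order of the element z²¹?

Compute successive powers until reaching e:
  (z²¹)¹ = z²¹, (z²¹)² = z¹¹, (z²¹)³ = z, (z²¹)⁴ = z²², (z²¹)⁵ = z¹², (z²¹)⁶ = z², (z²¹)⁷ = z²³, (z²¹)⁸ = z¹³, (z²¹)⁹ = z³, (z²¹)¹⁰ = z²⁴, (z²¹)¹¹ = z¹⁴, (z²¹)¹² = z⁴, (z²¹)¹³ = z²⁵, (z²¹)¹⁴ = z¹⁵, (z²¹)¹⁵ = z⁵, (z²¹)¹⁶ = z²⁶, (z²¹)¹⁷ = z¹⁶, (z²¹)¹⁸ = z⁶, (z²¹)¹⁹ = z²⁷, (z²¹)²⁰ = z¹⁷, (z²¹)²¹ = z⁷, (z²¹)²² = z²⁸, (z²¹)²³ = z¹⁸, (z²¹)²⁴ = z⁸, (z²¹)²⁵ = z²⁹, (z²¹)²⁶ = z¹⁹, (z²¹)²⁷ = z⁹, (z²¹)²⁸ = z³⁰, (z²¹)²⁹ = z²⁰, (z²¹)³⁰ = z¹⁰, (z²¹)³¹ = e.
The smallest positive k with (z²¹)ᵏ = e is 31.

Answer: 31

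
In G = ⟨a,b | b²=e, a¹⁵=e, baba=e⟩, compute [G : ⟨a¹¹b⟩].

First find ord(a¹¹b) by computing successive powers:
  (a¹¹b)¹ = a¹¹b, (a¹¹b)² = e.
So |⟨a¹¹b⟩| = ord(a¹¹b) = 2. With |G| = 30, by Lagrange [G : ⟨a¹¹b⟩] = 30/2 = 15.

Answer: 15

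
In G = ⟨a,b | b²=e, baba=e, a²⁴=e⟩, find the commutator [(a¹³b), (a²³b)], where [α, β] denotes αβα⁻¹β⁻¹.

[(a¹³b), (a²³b)] = (a¹³b)·(a²³b)·(a¹³b)⁻¹·(a²³b)⁻¹.
  (a¹³b) · (a²³b) = a¹⁴
  (a¹⁴) · (a¹³b) = a³b
  (a³b) · (a²³b) = a⁴

Answer: a⁴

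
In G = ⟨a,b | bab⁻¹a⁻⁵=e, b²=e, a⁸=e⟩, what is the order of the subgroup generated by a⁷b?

|⟨a⁷b⟩| equals the order of a⁷b. Compute successive powers until reaching e:
  (a⁷b)¹ = a⁷b, (a⁷b)² = a², (a⁷b)³ = ab, (a⁷b)⁴ = a⁴, (a⁷b)⁵ = a³b, (a⁷b)⁶ = a⁶, (a⁷b)⁷ = a⁵b, (a⁷b)⁸ = e.
The smallest positive k with (a⁷b)ᵏ = e is 8, so |⟨a⁷b⟩| = 8.

Answer: 8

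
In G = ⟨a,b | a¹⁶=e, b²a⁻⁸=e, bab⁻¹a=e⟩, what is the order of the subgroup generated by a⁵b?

|⟨a⁵b⟩| equals the order of a⁵b. Compute successive powers until reaching e:
  (a⁵b)¹ = a⁵b, (a⁵b)² = a⁸, (a⁵b)³ = a⁵b⁻¹, (a⁵b)⁴ = e.
The smallest positive k with (a⁵b)ᵏ = e is 4, so |⟨a⁵b⟩| = 4.

Answer: 4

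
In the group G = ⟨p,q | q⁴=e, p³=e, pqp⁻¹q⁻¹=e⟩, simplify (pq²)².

Compute successive powers of (pq²), reducing at each step:
  (pq²)²: (pq²) · p = p²q²;   (p²q²) · q² = p²

Answer: p²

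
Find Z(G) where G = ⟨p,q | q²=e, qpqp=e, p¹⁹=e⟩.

An element z ∈ Z(G) iff z commutes with every generator.
For example e is central: e·p = p = p·e; e·q = q = q·e.
Whereas p ∉ Z(G) since p·q = pq ≠ p¹⁸q = q·p.
Checking each of the 38 elements this way gives Z(G) = {e}, of order 1.

Answer: {e}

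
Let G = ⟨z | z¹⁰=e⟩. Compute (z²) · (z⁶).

Compute (z²) · (z⁶) by multiplying left to right and reducing via the relations at each step:
  (z²) · z⁶ = z⁸

Answer: z⁸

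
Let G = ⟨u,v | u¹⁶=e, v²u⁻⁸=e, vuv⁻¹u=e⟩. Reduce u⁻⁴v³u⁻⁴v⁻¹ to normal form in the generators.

Multiply left to right, reducing at each step:
  (u¹²) · v³ = u⁴v
  (u⁴v) · u⁻⁴ = v⁻¹
  (v⁻¹) · v⁻¹ = u⁸

Answer: u⁸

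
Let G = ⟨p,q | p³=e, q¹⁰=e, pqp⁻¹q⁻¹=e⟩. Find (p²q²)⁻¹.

The order of (p²q²) is 15 (smallest k with (p²q²)ᵏ = e), so (p²q²)⁻¹ = (p²q²)¹⁴ = pq⁸.
Check: (p²q²) · (pq⁸) → (p²q²) · p = q²;   (q²) · q⁸ = e, giving e as required.

Answer: pq⁸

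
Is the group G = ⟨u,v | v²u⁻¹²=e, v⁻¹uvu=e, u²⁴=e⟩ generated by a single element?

Every cyclic group is abelian. But u·v = uv while v·u = u¹¹v⁻¹, so u·v ≠ v·u and G is not abelian. Hence G is not cyclic.

Answer: No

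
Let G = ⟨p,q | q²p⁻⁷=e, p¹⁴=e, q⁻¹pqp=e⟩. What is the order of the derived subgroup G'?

G' = [G, G] is generated by all commutators. The generator-pair commutators are: [p, q] = p².
The subgroup they normally generate is {e, p², p⁴, p⁶, p⁸, p¹⁰, p¹²}, of order 7.
Check: |G/G'| = 28/7 = 4 is the order of the abelianisation.

Answer: 7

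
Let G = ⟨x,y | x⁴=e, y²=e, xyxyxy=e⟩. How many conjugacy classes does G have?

The conjugacy classes (representative and size) are:
  [e] (size 1), [x³] (size 6), [x²yx²y] (size 3), [xyx³] (size 6), [yx³] (size 8).
Class equation: 1 + 6 + 3 + 6 + 8 = 24 = |G|. So G has 5 conjugacy classes.

Answer: 5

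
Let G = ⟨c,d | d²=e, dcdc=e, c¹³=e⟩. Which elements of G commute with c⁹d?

⟨c⁹d⟩ ⊆ C_G(c⁹d) since powers of c⁹d commute with c⁹d; so |C_G(c⁹d)| ≥ |⟨c⁹d⟩| = 2.
By orbit–stabilizer, |C_G(c⁹d)| = |G| / |conj. class of c⁹d| = 26 / 13 = 2.
The 2 elements commuting with c⁹d are {e, c⁹d}.

Answer: {e, c⁹d}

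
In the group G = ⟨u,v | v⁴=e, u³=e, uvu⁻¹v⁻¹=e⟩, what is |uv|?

Compute successive powers until reaching e:
  (uv)¹ = uv, (uv)² = u²v², (uv)³ = v³, (uv)⁴ = u, (uv)⁵ = u²v, (uv)⁶ = v², (uv)⁷ = uv³, (uv)⁸ = u², (uv)⁹ = v, (uv)¹⁰ = uv², (uv)¹¹ = u²v³, (uv)¹² = e.
The smallest positive k with (uv)ᵏ = e is 12.

Answer: 12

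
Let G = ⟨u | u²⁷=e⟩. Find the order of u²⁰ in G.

Compute successive powers until reaching e:
  (u²⁰)¹ = u²⁰, (u²⁰)² = u¹³, (u²⁰)³ = u⁶, (u²⁰)⁴ = u²⁶, (u²⁰)⁵ = u¹⁹, (u²⁰)⁶ = u¹², (u²⁰)⁷ = u⁵, (u²⁰)⁸ = u²⁵, (u²⁰)⁹ = u¹⁸, (u²⁰)¹⁰ = u¹¹, (u²⁰)¹¹ = u⁴, (u²⁰)¹² = u²⁴, (u²⁰)¹³ = u¹⁷, (u²⁰)¹⁴ = u¹⁰, (u²⁰)¹⁵ = u³, (u²⁰)¹⁶ = u²³, (u²⁰)¹⁷ = u¹⁶, (u²⁰)¹⁸ = u⁹, (u²⁰)¹⁹ = u², (u²⁰)²⁰ = u²², (u²⁰)²¹ = u¹⁵, (u²⁰)²² = u⁸, (u²⁰)²³ = u, (u²⁰)²⁴ = u²¹, (u²⁰)²⁵ = u¹⁴, (u²⁰)²⁶ = u⁷, (u²⁰)²⁷ = e.
The smallest positive k with (u²⁰)ᵏ = e is 27.

Answer: 27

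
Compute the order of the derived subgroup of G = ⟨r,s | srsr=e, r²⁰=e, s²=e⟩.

G' = [G, G] is generated by all commutators. The generator-pair commutators are: [r, s] = r².
The subgroup they normally generate is {e, r², r⁴, r⁶, r⁸, r¹⁰, r¹², r¹⁴, r¹⁶, r¹⁸}, of order 10.
Check: |G/G'| = 40/10 = 4 is the order of the abelianisation.

Answer: 10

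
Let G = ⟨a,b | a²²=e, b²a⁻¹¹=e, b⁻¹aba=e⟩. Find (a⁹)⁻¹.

The order of (a⁹) is 22 (smallest k with (a⁹)ᵏ = e), so (a⁹)⁻¹ = (a⁹)²¹ = a¹³.
Check: (a⁹) · (a¹³) → (a⁹) · a¹³ = e, giving e as required.

Answer: a¹³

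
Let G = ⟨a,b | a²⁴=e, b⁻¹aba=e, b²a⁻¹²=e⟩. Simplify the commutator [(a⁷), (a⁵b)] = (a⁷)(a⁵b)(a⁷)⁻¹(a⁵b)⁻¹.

[(a⁷), (a⁵b)] = (a⁷)·(a⁵b)·(a⁷)⁻¹·(a⁵b)⁻¹.
  (a⁷) · (a⁵b) = b⁻¹
  (b⁻¹) · (a¹⁷) = a⁷b⁻¹
  (a⁷b⁻¹) · (a⁵b⁻¹) = a¹⁴

Answer: a¹⁴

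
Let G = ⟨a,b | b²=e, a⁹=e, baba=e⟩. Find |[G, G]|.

G' = [G, G] is generated by all commutators. The generator-pair commutators are: [a, b] = a².
The subgroup they normally generate is {e, a, a², a³, a⁴, a⁵, a⁶, a⁷, a⁸}, of order 9.
Check: |G/G'| = 18/9 = 2 is the order of the abelianisation.

Answer: 9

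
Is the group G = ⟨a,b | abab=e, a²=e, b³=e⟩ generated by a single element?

Every cyclic group is abelian. But a·b = ab while b·a = ab², so a·b ≠ b·a and G is not abelian. Hence G is not cyclic.

Answer: No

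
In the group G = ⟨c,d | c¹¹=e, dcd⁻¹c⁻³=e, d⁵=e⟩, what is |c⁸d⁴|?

Compute successive powers until reaching e:
  (c⁸d⁴)¹ = c⁸d⁴, (c⁸d⁴)² = c⁷d³, (c⁸d⁴)³ = c³d², (c⁸d⁴)⁴ = c⁹d, (c⁸d⁴)⁵ = e.
The smallest positive k with (c⁸d⁴)ᵏ = e is 5.

Answer: 5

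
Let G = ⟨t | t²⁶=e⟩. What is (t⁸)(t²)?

Compute (t⁸) · (t²) by multiplying left to right and reducing via the relations at each step:
  (t⁸) · t² = t¹⁰

Answer: t¹⁰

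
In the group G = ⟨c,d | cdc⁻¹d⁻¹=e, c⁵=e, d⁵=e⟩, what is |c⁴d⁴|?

Compute successive powers until reaching e:
  (c⁴d⁴)¹ = c⁴d⁴, (c⁴d⁴)² = c³d³, (c⁴d⁴)³ = c²d², (c⁴d⁴)⁴ = cd, (c⁴d⁴)⁵ = e.
The smallest positive k with (c⁴d⁴)ᵏ = e is 5.

Answer: 5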